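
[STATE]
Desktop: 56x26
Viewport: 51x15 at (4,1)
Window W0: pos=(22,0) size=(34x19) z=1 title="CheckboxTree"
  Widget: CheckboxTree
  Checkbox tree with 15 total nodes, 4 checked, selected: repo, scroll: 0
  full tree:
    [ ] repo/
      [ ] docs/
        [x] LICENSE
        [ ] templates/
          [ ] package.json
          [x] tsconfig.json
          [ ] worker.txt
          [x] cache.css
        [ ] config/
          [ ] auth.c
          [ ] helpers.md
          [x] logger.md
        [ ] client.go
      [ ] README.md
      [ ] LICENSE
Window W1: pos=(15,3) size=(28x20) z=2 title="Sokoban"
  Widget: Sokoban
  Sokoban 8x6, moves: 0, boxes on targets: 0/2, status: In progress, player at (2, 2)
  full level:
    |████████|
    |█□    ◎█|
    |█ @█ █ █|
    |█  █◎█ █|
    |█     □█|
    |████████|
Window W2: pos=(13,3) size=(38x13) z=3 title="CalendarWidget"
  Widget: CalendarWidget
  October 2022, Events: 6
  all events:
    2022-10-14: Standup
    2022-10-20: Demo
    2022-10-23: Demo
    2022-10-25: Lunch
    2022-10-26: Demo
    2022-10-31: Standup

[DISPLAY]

                  ┃ CheckboxTree                   
                  ┠────────────────────────────────
         ┏━━━━━━━━━━━━━━━━━━━━━━━━━━━━━━━━━━━━┓    
         ┃ CalendarWidget                     ┃    
         ┠────────────────────────────────────┨    
         ┃            October 2022            ┃    
         ┃Mo Tu We Th Fr Sa Su                ┃    
         ┃                1  2                ┃    
         ┃ 3  4  5  6  7  8  9                ┃    
         ┃10 11 12 13 14* 15 16               ┃    
         ┃17 18 19 20* 21 22 23*              ┃    
         ┃24 25* 26* 27 28 29 30              ┃    
         ┃31*                                 ┃    
         ┃                                    ┃    
         ┗━━━━━━━━━━━━━━━━━━━━━━━━━━━━━━━━━━━━┛    


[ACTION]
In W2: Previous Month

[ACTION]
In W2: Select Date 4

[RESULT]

                  ┃ CheckboxTree                   
                  ┠────────────────────────────────
         ┏━━━━━━━━━━━━━━━━━━━━━━━━━━━━━━━━━━━━┓    
         ┃ CalendarWidget                     ┃    
         ┠────────────────────────────────────┨    
         ┃           September 2022           ┃    
         ┃Mo Tu We Th Fr Sa Su                ┃    
         ┃          1  2  3 [ 4]              ┃    
         ┃ 5  6  7  8  9 10 11                ┃    
         ┃12 13 14 15 16 17 18                ┃    
         ┃19 20 21 22 23 24 25                ┃    
         ┃26 27 28 29 30                      ┃    
         ┃                                    ┃    
         ┃                                    ┃    
         ┗━━━━━━━━━━━━━━━━━━━━━━━━━━━━━━━━━━━━┛    


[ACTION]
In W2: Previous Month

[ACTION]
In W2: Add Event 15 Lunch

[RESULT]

                  ┃ CheckboxTree                   
                  ┠────────────────────────────────
         ┏━━━━━━━━━━━━━━━━━━━━━━━━━━━━━━━━━━━━┓    
         ┃ CalendarWidget                     ┃    
         ┠────────────────────────────────────┨    
         ┃            August 2022             ┃    
         ┃Mo Tu We Th Fr Sa Su                ┃    
         ┃ 1  2  3  4  5  6  7                ┃    
         ┃ 8  9 10 11 12 13 14                ┃    
         ┃15* 16 17 18 19 20 21               ┃    
         ┃22 23 24 25 26 27 28                ┃    
         ┃29 30 31                            ┃    
         ┃                                    ┃    
         ┃                                    ┃    
         ┗━━━━━━━━━━━━━━━━━━━━━━━━━━━━━━━━━━━━┛    


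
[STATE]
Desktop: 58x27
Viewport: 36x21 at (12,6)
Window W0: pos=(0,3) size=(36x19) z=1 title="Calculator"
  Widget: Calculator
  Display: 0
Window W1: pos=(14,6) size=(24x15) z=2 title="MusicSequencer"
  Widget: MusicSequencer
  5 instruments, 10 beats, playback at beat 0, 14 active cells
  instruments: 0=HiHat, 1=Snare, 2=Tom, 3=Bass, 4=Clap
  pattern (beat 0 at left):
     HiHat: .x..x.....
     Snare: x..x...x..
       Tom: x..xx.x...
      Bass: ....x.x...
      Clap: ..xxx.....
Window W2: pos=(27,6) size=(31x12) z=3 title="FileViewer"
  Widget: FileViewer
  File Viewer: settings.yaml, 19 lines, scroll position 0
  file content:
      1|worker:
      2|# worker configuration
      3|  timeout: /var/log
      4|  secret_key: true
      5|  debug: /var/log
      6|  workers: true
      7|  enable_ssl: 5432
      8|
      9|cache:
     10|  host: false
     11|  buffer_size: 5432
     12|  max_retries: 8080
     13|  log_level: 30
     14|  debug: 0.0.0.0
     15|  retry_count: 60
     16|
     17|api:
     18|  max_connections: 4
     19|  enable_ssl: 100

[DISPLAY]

  ┏━━━━━━━━━━━━┏━━━━━━━━━━━━━━━━━━━━
─┬┃ MusicSequen┃ FileViewer         
 │┠────────────┠────────────────────
─┼┃      ▼12345┃worker:             
 │┃ HiHat·█··█·┃# worker configurati
─┼┃ Snare█··█··┃  timeout: /var/log 
 │┃   Tom█··██·┃  secret_key: true  
─┼┃  Bass····█·┃  debug: /var/log   
 │┃  Clap··███·┃  workers: true     
─┼┃            ┃  enable_ssl: 5432  
R│┃            ┃                    
─┴┃            ┗━━━━━━━━━━━━━━━━━━━━
  ┃                      ┃          
  ┃                      ┃          
  ┗━━━━━━━━━━━━━━━━━━━━━━┛          
━━━━━━━━━━━━━━━━━━━━━━━┛            
                                    
                                    
                                    
                                    
                                    


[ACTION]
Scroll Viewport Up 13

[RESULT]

                                    
                                    
                                    
━━━━━━━━━━━━━━━━━━━━━━━┓            
                       ┃            
───────────────────────┨            
  ┏━━━━━━━━━━━━┏━━━━━━━━━━━━━━━━━━━━
─┬┃ MusicSequen┃ FileViewer         
 │┠────────────┠────────────────────
─┼┃      ▼12345┃worker:             
 │┃ HiHat·█··█·┃# worker configurati
─┼┃ Snare█··█··┃  timeout: /var/log 
 │┃   Tom█··██·┃  secret_key: true  
─┼┃  Bass····█·┃  debug: /var/log   
 │┃  Clap··███·┃  workers: true     
─┼┃            ┃  enable_ssl: 5432  
R│┃            ┃                    
─┴┃            ┗━━━━━━━━━━━━━━━━━━━━
  ┃                      ┃          
  ┃                      ┃          
  ┗━━━━━━━━━━━━━━━━━━━━━━┛          


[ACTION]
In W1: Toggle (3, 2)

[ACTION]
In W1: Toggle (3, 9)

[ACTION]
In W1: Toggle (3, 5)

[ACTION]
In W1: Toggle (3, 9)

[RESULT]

                                    
                                    
                                    
━━━━━━━━━━━━━━━━━━━━━━━┓            
                       ┃            
───────────────────────┨            
  ┏━━━━━━━━━━━━┏━━━━━━━━━━━━━━━━━━━━
─┬┃ MusicSequen┃ FileViewer         
 │┠────────────┠────────────────────
─┼┃      ▼12345┃worker:             
 │┃ HiHat·█··█·┃# worker configurati
─┼┃ Snare█··█··┃  timeout: /var/log 
 │┃   Tom█··██·┃  secret_key: true  
─┼┃  Bass··█·██┃  debug: /var/log   
 │┃  Clap··███·┃  workers: true     
─┼┃            ┃  enable_ssl: 5432  
R│┃            ┃                    
─┴┃            ┗━━━━━━━━━━━━━━━━━━━━
  ┃                      ┃          
  ┃                      ┃          
  ┗━━━━━━━━━━━━━━━━━━━━━━┛          


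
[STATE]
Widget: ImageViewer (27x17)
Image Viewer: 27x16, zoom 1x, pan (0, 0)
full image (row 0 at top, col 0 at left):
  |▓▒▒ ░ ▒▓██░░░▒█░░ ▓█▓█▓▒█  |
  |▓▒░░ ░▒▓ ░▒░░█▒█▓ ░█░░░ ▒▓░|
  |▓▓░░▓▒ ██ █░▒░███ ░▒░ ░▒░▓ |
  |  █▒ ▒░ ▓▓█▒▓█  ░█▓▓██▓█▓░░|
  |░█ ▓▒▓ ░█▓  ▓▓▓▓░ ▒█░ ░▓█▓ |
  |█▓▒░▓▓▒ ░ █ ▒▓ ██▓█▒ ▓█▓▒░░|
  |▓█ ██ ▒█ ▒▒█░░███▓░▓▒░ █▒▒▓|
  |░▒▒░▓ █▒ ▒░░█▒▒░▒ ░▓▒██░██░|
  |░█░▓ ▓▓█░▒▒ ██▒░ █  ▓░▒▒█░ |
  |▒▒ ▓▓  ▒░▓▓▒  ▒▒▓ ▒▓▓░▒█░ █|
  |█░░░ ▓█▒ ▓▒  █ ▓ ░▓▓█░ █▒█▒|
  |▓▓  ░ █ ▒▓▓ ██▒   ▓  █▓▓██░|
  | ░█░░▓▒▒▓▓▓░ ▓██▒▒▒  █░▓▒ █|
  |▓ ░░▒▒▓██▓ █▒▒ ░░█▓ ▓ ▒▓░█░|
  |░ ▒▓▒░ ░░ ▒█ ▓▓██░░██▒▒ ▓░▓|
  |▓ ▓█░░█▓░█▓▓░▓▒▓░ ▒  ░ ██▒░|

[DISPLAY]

▓▒▒ ░ ▒▓██░░░▒█░░ ▓█▓█▓▒█  
▓▒░░ ░▒▓ ░▒░░█▒█▓ ░█░░░ ▒▓░
▓▓░░▓▒ ██ █░▒░███ ░▒░ ░▒░▓ 
  █▒ ▒░ ▓▓█▒▓█  ░█▓▓██▓█▓░░
░█ ▓▒▓ ░█▓  ▓▓▓▓░ ▒█░ ░▓█▓ 
█▓▒░▓▓▒ ░ █ ▒▓ ██▓█▒ ▓█▓▒░░
▓█ ██ ▒█ ▒▒█░░███▓░▓▒░ █▒▒▓
░▒▒░▓ █▒ ▒░░█▒▒░▒ ░▓▒██░██░
░█░▓ ▓▓█░▒▒ ██▒░ █  ▓░▒▒█░ 
▒▒ ▓▓  ▒░▓▓▒  ▒▒▓ ▒▓▓░▒█░ █
█░░░ ▓█▒ ▓▒  █ ▓ ░▓▓█░ █▒█▒
▓▓  ░ █ ▒▓▓ ██▒   ▓  █▓▓██░
 ░█░░▓▒▒▓▓▓░ ▓██▒▒▒  █░▓▒ █
▓ ░░▒▒▓██▓ █▒▒ ░░█▓ ▓ ▒▓░█░
░ ▒▓▒░ ░░ ▒█ ▓▓██░░██▒▒ ▓░▓
▓ ▓█░░█▓░█▓▓░▓▒▓░ ▒  ░ ██▒░
                           


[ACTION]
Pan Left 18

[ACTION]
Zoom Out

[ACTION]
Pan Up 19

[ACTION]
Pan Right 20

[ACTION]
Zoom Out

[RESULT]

▓█▓▒█                      
░░░ ▒▓░                    
░ ░▒░▓                     
██▓█▓░░                    
░ ░▓█▓                     
 ▓█▓▒░░                    
▒░ █▒▒▓                    
▒██░██░                    
▓░▒▒█░                     
▓░▒█░ █                    
█░ █▒█▒                    
 █▓▓██░                    
 █░▓▒ █                    
▓ ▒▓░█░                    
█▒▒ ▓░▓                    
 ░ ██▒░                    
                           


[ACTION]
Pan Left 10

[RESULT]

░░░▒█░░ ▓█▓█▓▒█            
▒░░█▒█▓ ░█░░░ ▒▓░          
█░▒░███ ░▒░ ░▒░▓           
█▒▓█  ░█▓▓██▓█▓░░          
  ▓▓▓▓░ ▒█░ ░▓█▓           
█ ▒▓ ██▓█▒ ▓█▓▒░░          
▒█░░███▓░▓▒░ █▒▒▓          
░░█▒▒░▒ ░▓▒██░██░          
▒ ██▒░ █  ▓░▒▒█░           
▓▒  ▒▒▓ ▒▓▓░▒█░ █          
▒  █ ▓ ░▓▓█░ █▒█▒          
▓ ██▒   ▓  █▓▓██░          
▓░ ▓██▒▒▒  █░▓▒ █          
 █▒▒ ░░█▓ ▓ ▒▓░█░          
▒█ ▓▓██░░██▒▒ ▓░▓          
▓▓░▓▒▓░ ▒  ░ ██▒░          
                           


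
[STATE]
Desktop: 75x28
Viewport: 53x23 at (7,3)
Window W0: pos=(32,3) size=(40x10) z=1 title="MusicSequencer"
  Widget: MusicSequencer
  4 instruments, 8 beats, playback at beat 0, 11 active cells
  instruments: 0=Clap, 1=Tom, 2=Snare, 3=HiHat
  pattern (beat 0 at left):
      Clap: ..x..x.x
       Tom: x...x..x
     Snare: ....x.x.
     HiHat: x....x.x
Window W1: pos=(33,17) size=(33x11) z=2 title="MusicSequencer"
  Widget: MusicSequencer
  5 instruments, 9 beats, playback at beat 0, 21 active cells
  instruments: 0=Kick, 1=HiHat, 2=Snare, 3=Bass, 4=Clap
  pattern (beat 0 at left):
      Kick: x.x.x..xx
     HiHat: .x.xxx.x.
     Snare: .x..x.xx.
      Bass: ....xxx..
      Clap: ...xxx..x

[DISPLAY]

                         ┏━━━━━━━━━━━━━━━━━━━━━━━━━━━
                         ┃ MusicSequencer            
                         ┠───────────────────────────
                         ┃      ▼1234567             
                         ┃  Clap··█··█·█             
                         ┃   Tom█···█··█             
                         ┃ Snare····█·█·             
                         ┃ HiHat█····█·█             
                         ┃                           
                         ┗━━━━━━━━━━━━━━━━━━━━━━━━━━━
                                                     
                                                     
                                                     
                                                     
                          ┏━━━━━━━━━━━━━━━━━━━━━━━━━━
                          ┃ MusicSequencer           
                          ┠──────────────────────────
                          ┃      ▼12345678           
                          ┃  Kick█·█·█··██           
                          ┃ HiHat·█·███·█·           
                          ┃ Snare·█··█·██·           
                          ┃  Bass····███··           
                          ┃  Clap···███··█           


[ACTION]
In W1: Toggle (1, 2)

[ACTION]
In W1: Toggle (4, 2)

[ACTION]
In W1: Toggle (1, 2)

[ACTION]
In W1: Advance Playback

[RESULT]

                         ┏━━━━━━━━━━━━━━━━━━━━━━━━━━━
                         ┃ MusicSequencer            
                         ┠───────────────────────────
                         ┃      ▼1234567             
                         ┃  Clap··█··█·█             
                         ┃   Tom█···█··█             
                         ┃ Snare····█·█·             
                         ┃ HiHat█····█·█             
                         ┃                           
                         ┗━━━━━━━━━━━━━━━━━━━━━━━━━━━
                                                     
                                                     
                                                     
                                                     
                          ┏━━━━━━━━━━━━━━━━━━━━━━━━━━
                          ┃ MusicSequencer           
                          ┠──────────────────────────
                          ┃      0▼2345678           
                          ┃  Kick█·█·█··██           
                          ┃ HiHat·█·███·█·           
                          ┃ Snare·█··█·██·           
                          ┃  Bass····███··           
                          ┃  Clap··████··█           


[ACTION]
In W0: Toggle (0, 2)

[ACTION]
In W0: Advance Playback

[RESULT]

                         ┏━━━━━━━━━━━━━━━━━━━━━━━━━━━
                         ┃ MusicSequencer            
                         ┠───────────────────────────
                         ┃      0▼234567             
                         ┃  Clap·····█·█             
                         ┃   Tom█···█··█             
                         ┃ Snare····█·█·             
                         ┃ HiHat█····█·█             
                         ┃                           
                         ┗━━━━━━━━━━━━━━━━━━━━━━━━━━━
                                                     
                                                     
                                                     
                                                     
                          ┏━━━━━━━━━━━━━━━━━━━━━━━━━━
                          ┃ MusicSequencer           
                          ┠──────────────────────────
                          ┃      0▼2345678           
                          ┃  Kick█·█·█··██           
                          ┃ HiHat·█·███·█·           
                          ┃ Snare·█··█·██·           
                          ┃  Bass····███··           
                          ┃  Clap··████··█           


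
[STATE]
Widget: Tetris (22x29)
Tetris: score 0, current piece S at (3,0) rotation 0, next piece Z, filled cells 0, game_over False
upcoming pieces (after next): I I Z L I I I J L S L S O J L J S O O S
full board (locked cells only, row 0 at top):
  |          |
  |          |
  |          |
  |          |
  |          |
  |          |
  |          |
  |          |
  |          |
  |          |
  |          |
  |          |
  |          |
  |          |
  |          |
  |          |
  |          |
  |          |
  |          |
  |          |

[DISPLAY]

    ░░    │Next:      
   ░░     │▓▓         
          │ ▓▓        
          │           
          │           
          │           
          │Score:     
          │0          
          │           
          │           
          │           
          │           
          │           
          │           
          │           
          │           
          │           
          │           
          │           
          │           
          │           
          │           
          │           
          │           
          │           
          │           
          │           
          │           
          │           


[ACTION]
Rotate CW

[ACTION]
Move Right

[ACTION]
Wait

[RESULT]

          │Next:      
    ░     │▓▓         
    ░░    │ ▓▓        
     ░    │           
          │           
          │           
          │Score:     
          │0          
          │           
          │           
          │           
          │           
          │           
          │           
          │           
          │           
          │           
          │           
          │           
          │           
          │           
          │           
          │           
          │           
          │           
          │           
          │           
          │           
          │           


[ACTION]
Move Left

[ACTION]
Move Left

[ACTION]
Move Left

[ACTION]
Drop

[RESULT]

          │Next:      
          │▓▓         
 ░        │ ▓▓        
 ░░       │           
  ░       │           
          │           
          │Score:     
          │0          
          │           
          │           
          │           
          │           
          │           
          │           
          │           
          │           
          │           
          │           
          │           
          │           
          │           
          │           
          │           
          │           
          │           
          │           
          │           
          │           
          │           


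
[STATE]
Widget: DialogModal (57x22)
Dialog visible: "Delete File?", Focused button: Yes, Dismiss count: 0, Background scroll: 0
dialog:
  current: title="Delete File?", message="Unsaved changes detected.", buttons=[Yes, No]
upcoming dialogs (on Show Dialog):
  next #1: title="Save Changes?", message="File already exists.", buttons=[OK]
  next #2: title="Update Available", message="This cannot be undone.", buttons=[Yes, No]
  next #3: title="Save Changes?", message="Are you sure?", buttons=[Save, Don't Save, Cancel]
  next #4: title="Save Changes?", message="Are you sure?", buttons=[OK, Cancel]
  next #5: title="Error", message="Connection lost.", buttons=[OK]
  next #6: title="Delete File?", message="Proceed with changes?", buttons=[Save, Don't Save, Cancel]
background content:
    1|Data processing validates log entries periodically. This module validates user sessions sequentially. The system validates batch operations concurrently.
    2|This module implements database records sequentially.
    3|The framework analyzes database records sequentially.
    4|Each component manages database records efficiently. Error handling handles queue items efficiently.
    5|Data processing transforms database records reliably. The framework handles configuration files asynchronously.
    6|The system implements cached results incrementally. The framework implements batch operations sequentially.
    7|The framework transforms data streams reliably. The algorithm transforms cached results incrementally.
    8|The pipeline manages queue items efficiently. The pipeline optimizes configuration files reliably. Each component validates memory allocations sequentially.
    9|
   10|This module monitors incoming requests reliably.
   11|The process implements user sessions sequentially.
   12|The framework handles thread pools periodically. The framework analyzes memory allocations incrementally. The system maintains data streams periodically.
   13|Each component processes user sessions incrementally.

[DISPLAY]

Data processing validates log entries periodically. This 
This module implements database records sequentially.    
The framework analyzes database records sequentially.    
Each component manages database records efficiently. Erro
Data processing transforms database records reliably. The
The system implements cached results incrementally. The f
The framework transforms data streams reliably. The algor
The pipeline manages queue items efficiently. The pipelin
              ┌───────────────────────────┐              
This module mo│        Delete File?       │ably.         
The process im│ Unsaved changes detected. │tially.       
The framework │         [Yes]  No         │ally. The fram
Each component└───────────────────────────┘ementally.    
                                                         
                                                         
                                                         
                                                         
                                                         
                                                         
                                                         
                                                         
                                                         


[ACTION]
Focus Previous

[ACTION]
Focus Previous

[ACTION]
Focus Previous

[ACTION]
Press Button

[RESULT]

Data processing validates log entries periodically. This 
This module implements database records sequentially.    
The framework analyzes database records sequentially.    
Each component manages database records efficiently. Erro
Data processing transforms database records reliably. The
The system implements cached results incrementally. The f
The framework transforms data streams reliably. The algor
The pipeline manages queue items efficiently. The pipelin
                                                         
This module monitors incoming requests reliably.         
The process implements user sessions sequentially.       
The framework handles thread pools periodically. The fram
Each component processes user sessions incrementally.    
                                                         
                                                         
                                                         
                                                         
                                                         
                                                         
                                                         
                                                         
                                                         


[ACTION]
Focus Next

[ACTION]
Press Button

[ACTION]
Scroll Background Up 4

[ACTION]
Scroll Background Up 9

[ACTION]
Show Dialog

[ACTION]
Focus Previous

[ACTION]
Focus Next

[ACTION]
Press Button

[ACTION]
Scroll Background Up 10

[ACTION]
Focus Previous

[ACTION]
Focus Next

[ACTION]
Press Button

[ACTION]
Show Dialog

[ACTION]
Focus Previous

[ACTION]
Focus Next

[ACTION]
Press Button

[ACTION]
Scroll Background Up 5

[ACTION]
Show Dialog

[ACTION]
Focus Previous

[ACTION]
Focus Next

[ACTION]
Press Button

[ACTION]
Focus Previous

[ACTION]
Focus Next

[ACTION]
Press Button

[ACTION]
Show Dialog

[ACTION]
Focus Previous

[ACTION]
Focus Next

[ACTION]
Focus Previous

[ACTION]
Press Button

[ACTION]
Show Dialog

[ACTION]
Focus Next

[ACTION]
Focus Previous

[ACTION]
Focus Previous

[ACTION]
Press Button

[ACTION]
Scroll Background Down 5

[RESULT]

The system implements cached results incrementally. The f
The framework transforms data streams reliably. The algor
The pipeline manages queue items efficiently. The pipelin
                                                         
This module monitors incoming requests reliably.         
The process implements user sessions sequentially.       
The framework handles thread pools periodically. The fram
Each component processes user sessions incrementally.    
                                                         
                                                         
                                                         
                                                         
                                                         
                                                         
                                                         
                                                         
                                                         
                                                         
                                                         
                                                         
                                                         
                                                         


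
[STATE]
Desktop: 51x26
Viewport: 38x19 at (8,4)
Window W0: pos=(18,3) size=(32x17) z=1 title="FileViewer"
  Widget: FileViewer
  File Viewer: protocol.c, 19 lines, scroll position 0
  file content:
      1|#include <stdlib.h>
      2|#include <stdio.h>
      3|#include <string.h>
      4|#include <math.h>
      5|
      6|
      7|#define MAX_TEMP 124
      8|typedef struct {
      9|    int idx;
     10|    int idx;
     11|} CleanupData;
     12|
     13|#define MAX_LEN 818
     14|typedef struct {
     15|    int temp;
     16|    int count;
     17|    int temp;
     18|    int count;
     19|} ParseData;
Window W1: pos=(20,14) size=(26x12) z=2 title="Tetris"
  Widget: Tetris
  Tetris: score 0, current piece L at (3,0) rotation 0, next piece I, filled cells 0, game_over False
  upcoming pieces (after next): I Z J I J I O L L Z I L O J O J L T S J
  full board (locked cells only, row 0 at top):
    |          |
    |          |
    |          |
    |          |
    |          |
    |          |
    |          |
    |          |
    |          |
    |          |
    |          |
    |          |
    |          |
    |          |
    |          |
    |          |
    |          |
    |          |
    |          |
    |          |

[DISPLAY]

          ┃ FileViewer                
          ┠───────────────────────────
          ┃#include <stdlib.h>        
          ┃#include <stdio.h>         
          ┃#include <string.h>        
          ┃#include <math.h>          
          ┃                           
          ┃                           
          ┃#define MAX_TEMP 124       
          ┃typedef struct {           
          ┃ ┏━━━━━━━━━━━━━━━━━━━━━━━━┓
          ┃ ┃ Tetris                 ┃
          ┃}┠────────────────────────┨
          ┃ ┃          │Next:        ┃
          ┃#┃          │████         ┃
          ┗━┃          │             ┃
            ┃          │             ┃
            ┃          │             ┃
            ┃          │             ┃


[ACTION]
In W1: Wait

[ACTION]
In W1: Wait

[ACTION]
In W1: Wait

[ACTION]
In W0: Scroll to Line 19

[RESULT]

          ┃ FileViewer                
          ┠───────────────────────────
          ┃#define MAX_TEMP 124       
          ┃typedef struct {           
          ┃    int idx;               
          ┃    int idx;               
          ┃} CleanupData;             
          ┃                           
          ┃#define MAX_LEN 818        
          ┃typedef struct {           
          ┃ ┏━━━━━━━━━━━━━━━━━━━━━━━━┓
          ┃ ┃ Tetris                 ┃
          ┃ ┠────────────────────────┨
          ┃ ┃          │Next:        ┃
          ┃}┃          │████         ┃
          ┗━┃          │             ┃
            ┃          │             ┃
            ┃          │             ┃
            ┃          │             ┃


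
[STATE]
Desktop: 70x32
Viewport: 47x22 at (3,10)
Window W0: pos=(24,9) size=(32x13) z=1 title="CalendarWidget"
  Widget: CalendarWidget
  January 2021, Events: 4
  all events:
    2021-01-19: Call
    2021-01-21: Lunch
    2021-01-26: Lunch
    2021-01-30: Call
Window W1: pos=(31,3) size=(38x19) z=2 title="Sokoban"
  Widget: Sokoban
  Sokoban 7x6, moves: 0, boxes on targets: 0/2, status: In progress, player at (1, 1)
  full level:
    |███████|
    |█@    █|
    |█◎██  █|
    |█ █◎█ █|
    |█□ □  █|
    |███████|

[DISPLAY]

                     ┃ Calen┃█□ □  █           
                     ┠──────┃███████           
                     ┃      ┃Moves: 0  0/2     
                     ┃Mo Tu ┃                  
                     ┃      ┃                  
                     ┃ 4  5 ┃                  
                     ┃11 12 ┃                  
                     ┃18 19*┃                  
                     ┃25 26*┃                  
                     ┃      ┃                  
                     ┃      ┃                  
                     ┗━━━━━━┗━━━━━━━━━━━━━━━━━━
                                               
                                               
                                               
                                               
                                               
                                               
                                               
                                               
                                               
                                               


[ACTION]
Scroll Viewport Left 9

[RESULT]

                        ┃ Calen┃█□ □  █        
                        ┠──────┃███████        
                        ┃      ┃Moves: 0  0/2  
                        ┃Mo Tu ┃               
                        ┃      ┃               
                        ┃ 4  5 ┃               
                        ┃11 12 ┃               
                        ┃18 19*┃               
                        ┃25 26*┃               
                        ┃      ┃               
                        ┃      ┃               
                        ┗━━━━━━┗━━━━━━━━━━━━━━━
                                               
                                               
                                               
                                               
                                               
                                               
                                               
                                               
                                               
                                               


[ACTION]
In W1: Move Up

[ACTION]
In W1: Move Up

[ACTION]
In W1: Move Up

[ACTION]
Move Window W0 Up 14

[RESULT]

                        ┃      ┃█□ □  █        
                        ┃      ┃███████        
                        ┗━━━━━━┃Moves: 0  0/2  
                               ┃               
                               ┃               
                               ┃               
                               ┃               
                               ┃               
                               ┃               
                               ┃               
                               ┃               
                               ┗━━━━━━━━━━━━━━━
                                               
                                               
                                               
                                               
                                               
                                               
                                               
                                               
                                               
                                               


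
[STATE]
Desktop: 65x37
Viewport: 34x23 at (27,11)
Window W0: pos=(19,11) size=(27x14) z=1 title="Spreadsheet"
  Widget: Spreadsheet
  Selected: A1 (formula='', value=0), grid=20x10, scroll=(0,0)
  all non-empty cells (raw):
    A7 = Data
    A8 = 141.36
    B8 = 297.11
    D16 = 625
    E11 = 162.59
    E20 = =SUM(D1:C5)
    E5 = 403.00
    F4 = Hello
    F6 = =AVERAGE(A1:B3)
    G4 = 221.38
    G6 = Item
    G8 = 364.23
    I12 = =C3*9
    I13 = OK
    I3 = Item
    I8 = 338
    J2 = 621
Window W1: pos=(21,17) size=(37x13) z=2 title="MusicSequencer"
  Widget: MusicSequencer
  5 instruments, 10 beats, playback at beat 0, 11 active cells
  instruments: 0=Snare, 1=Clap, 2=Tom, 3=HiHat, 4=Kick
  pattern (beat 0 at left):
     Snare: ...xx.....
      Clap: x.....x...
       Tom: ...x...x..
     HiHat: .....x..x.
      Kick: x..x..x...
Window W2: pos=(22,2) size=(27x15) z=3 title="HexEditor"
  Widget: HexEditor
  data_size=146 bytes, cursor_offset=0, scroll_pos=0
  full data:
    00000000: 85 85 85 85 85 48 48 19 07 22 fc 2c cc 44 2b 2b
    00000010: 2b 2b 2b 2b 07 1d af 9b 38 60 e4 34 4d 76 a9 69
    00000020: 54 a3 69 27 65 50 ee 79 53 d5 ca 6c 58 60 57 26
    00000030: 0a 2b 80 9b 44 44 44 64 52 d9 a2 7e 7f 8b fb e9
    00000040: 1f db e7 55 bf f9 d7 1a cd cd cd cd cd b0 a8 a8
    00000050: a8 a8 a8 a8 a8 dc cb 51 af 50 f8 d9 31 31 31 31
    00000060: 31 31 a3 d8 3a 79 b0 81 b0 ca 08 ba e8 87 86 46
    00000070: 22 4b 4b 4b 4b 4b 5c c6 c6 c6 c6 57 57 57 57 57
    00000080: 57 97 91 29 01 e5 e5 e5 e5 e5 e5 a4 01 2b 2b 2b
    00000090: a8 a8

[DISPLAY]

0060  31 31 a3 d8 3a ┃            
0070  22 4b 4b 4b 4b ┃            
0080  57 97 91 29 01 ┃            
0090  a8 a8          ┃            
                     ┃            
━━━━━━━━━━━━━━━━━━━━━┛            
━━━━━━━━━━━━━━━━━━━━━━━━━━━━━━┓   
cSequencer                    ┃   
──────────────────────────────┨   
 ▼123456789                   ┃   
e···██·····                   ┃   
p█·····█···                   ┃   
m···█···█··                   ┃   
t·····█··█·                   ┃   
k█··█··█···                   ┃   
                              ┃   
                              ┃   
                              ┃   
━━━━━━━━━━━━━━━━━━━━━━━━━━━━━━┛   
                                  
                                  
                                  
                                  


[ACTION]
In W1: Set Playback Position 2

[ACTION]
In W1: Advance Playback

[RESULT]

0060  31 31 a3 d8 3a ┃            
0070  22 4b 4b 4b 4b ┃            
0080  57 97 91 29 01 ┃            
0090  a8 a8          ┃            
                     ┃            
━━━━━━━━━━━━━━━━━━━━━┛            
━━━━━━━━━━━━━━━━━━━━━━━━━━━━━━┓   
cSequencer                    ┃   
──────────────────────────────┨   
 012▼456789                   ┃   
e···██·····                   ┃   
p█·····█···                   ┃   
m···█···█··                   ┃   
t·····█··█·                   ┃   
k█··█··█···                   ┃   
                              ┃   
                              ┃   
                              ┃   
━━━━━━━━━━━━━━━━━━━━━━━━━━━━━━┛   
                                  
                                  
                                  
                                  


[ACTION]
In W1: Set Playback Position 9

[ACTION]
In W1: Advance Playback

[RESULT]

0060  31 31 a3 d8 3a ┃            
0070  22 4b 4b 4b 4b ┃            
0080  57 97 91 29 01 ┃            
0090  a8 a8          ┃            
                     ┃            
━━━━━━━━━━━━━━━━━━━━━┛            
━━━━━━━━━━━━━━━━━━━━━━━━━━━━━━┓   
cSequencer                    ┃   
──────────────────────────────┨   
 ▼123456789                   ┃   
e···██·····                   ┃   
p█·····█···                   ┃   
m···█···█··                   ┃   
t·····█··█·                   ┃   
k█··█··█···                   ┃   
                              ┃   
                              ┃   
                              ┃   
━━━━━━━━━━━━━━━━━━━━━━━━━━━━━━┛   
                                  
                                  
                                  
                                  
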